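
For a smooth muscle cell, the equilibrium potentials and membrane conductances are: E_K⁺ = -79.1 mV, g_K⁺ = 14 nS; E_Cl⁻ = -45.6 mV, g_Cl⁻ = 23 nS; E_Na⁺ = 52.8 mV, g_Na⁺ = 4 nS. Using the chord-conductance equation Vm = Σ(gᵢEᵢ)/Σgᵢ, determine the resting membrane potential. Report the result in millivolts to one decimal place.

Σ gᵢEᵢ = 14·(-79.1) + 23·(-45.6) + 4·(52.8) = -1945.00
Σ gᵢ = 14 + 23 + 4 = 41
Vm = -1945.00 / 41 = -47.44 mV

-47.4 mV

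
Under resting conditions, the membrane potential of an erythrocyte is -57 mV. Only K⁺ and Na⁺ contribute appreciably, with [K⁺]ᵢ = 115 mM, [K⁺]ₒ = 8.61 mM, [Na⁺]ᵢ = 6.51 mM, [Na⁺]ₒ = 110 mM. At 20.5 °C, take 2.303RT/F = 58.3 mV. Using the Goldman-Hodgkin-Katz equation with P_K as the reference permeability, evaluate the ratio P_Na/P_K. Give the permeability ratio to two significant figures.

Let α = P_Na/P_K. GHK: Vm = 58.3·log₁₀[(Kₒ + α·Naₒ)/(Kᵢ + α·Naᵢ)].
10^(Vm/58.3) = 10^(-57.0/58.3) = 0.10527
So 0.10527·(Kᵢ + α·Naᵢ) = Kₒ + α·Naₒ → α = (0.10527·115.0 − 8.61) / (110.0 − 0.10527·6.51)
α = (12.11 − 8.61) / (110.0 − 0.6853) = 3.496/109.3 = 0.03198

0.032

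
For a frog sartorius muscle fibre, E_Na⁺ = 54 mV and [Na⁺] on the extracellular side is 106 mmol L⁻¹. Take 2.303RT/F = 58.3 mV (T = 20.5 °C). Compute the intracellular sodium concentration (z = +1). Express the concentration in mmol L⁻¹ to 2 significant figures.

Nernst: E = (58.3/1) · log₁₀([out]/[in]), so log₁₀([out]/[in]) = 54.0 × 1 / 58.3 = 0.9262.
[out]/[in] = 10^(0.9262) = 8.438.
[in] = 106 / 8.438 = 12.56 mmol L⁻¹.

13 mmol L⁻¹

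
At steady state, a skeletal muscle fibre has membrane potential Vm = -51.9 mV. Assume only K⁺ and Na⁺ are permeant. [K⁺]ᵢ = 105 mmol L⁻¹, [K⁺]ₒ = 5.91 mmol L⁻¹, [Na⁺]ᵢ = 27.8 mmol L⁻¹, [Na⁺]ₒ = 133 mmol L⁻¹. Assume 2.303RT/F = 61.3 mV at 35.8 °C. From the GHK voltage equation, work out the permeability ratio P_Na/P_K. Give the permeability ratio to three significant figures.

Let α = P_Na/P_K. GHK: Vm = 61.3·log₁₀[(Kₒ + α·Naₒ)/(Kᵢ + α·Naᵢ)].
10^(Vm/61.3) = 10^(-51.9/61.3) = 0.14235
So 0.14235·(Kᵢ + α·Naᵢ) = Kₒ + α·Naₒ → α = (0.14235·105.0 − 5.91) / (133.0 − 0.14235·27.8)
α = (14.95 − 5.91) / (133.0 − 3.957) = 9.036/129 = 0.07003

0.0700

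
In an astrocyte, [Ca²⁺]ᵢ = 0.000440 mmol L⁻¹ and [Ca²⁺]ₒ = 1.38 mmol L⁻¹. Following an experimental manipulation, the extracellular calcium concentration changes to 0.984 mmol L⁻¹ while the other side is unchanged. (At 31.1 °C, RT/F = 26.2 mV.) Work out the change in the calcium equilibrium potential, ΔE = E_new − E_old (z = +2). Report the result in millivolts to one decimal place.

-4.4 mV

E_old = (26.2/2)·ln(1.38/0.000440) = 105.47 mV
E_new = (26.2/2)·ln(0.984/0.000440) = 101.04 mV
ΔE = 101.04 − (105.47) = -4.43 mV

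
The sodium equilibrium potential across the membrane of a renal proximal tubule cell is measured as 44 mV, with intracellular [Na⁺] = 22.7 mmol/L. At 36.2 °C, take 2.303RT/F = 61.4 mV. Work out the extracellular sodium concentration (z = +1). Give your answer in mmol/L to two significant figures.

Nernst: E = (61.4/1) · log₁₀([out]/[in]), so log₁₀([out]/[in]) = 44.0 × 1 / 61.4 = 0.7166.
[out]/[in] = 10^(0.7166) = 5.207.
[out] = 5.207 × 22.7 = 118.2 mmol/L.

120 mmol/L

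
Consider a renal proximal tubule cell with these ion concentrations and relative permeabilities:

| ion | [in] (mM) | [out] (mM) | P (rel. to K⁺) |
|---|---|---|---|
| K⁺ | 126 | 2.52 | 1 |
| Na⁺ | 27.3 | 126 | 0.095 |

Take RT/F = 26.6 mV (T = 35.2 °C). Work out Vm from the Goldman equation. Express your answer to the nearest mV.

-58 mV

Vm = 26.6 · ln[(Σ P·[cation]ₒ + Σ P·[anion]ᵢ) / (Σ P·[cation]ᵢ + Σ P·[anion]ₒ)]
Numerator = 1×2.52 + 0.095×126 = 14.49
Denominator = 1×126 + 0.095×27.3 = 128.6
Vm = 26.6 · ln(0.11268) = 26.6 × (-2.1832) = -58.07 mV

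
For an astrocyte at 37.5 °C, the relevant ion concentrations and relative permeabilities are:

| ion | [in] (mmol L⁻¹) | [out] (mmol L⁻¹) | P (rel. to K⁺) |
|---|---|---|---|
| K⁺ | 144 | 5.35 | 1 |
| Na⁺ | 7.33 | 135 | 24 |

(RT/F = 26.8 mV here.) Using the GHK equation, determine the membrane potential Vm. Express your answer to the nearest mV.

62 mV

Vm = 26.8 · ln[(Σ P·[cation]ₒ + Σ P·[anion]ᵢ) / (Σ P·[cation]ᵢ + Σ P·[anion]ₒ)]
Numerator = 1×5.35 + 24×135 = 3245
Denominator = 1×144 + 24×7.33 = 319.9
Vm = 26.8 · ln(10.144) = 26.8 × (2.3169) = 62.09 mV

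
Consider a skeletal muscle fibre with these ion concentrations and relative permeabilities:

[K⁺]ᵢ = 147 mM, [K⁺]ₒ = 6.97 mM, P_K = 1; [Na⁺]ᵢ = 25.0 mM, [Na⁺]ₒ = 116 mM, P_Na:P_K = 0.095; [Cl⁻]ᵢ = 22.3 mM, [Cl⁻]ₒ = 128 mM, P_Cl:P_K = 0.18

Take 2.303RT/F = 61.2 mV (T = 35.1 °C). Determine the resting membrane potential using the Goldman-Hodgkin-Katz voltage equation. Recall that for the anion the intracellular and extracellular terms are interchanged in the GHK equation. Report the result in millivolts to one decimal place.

Vm = 61.2 · log₁₀[(Σ P·[cation]ₒ + Σ P·[anion]ᵢ) / (Σ P·[cation]ᵢ + Σ P·[anion]ₒ)]
Numerator = 1×6.97 + 0.095×116 + 0.18×22.3 = 22
Denominator = 1×147 + 0.095×25.0 + 0.18×128 = 172.4
Vm = 61.2 · log₁₀(0.12762) = 61.2 × (-0.8941) = -54.72 mV

-54.7 mV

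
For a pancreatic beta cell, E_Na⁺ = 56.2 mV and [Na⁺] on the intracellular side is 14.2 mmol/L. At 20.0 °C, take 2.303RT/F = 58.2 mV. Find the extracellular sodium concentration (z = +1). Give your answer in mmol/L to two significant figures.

Nernst: E = (58.2/1) · log₁₀([out]/[in]), so log₁₀([out]/[in]) = 56.2 × 1 / 58.2 = 0.9656.
[out]/[in] = 10^(0.9656) = 9.239.
[out] = 9.239 × 14.2 = 131.2 mmol/L.

130 mmol/L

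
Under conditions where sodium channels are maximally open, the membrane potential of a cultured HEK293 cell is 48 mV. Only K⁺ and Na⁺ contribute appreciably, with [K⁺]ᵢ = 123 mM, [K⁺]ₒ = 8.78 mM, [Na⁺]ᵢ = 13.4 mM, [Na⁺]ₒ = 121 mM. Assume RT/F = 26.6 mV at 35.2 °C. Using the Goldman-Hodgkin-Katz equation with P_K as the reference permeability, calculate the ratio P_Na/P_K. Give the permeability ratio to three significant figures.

18.7

Let α = P_Na/P_K. GHK: Vm = 26.6·ln[(Kₒ + α·Naₒ)/(Kᵢ + α·Naᵢ)].
e^(Vm/26.6) = e^(48.0/26.6) = 6.077
So 6.077·(Kᵢ + α·Naᵢ) = Kₒ + α·Naₒ → α = (6.077·123.0 − 8.78) / (121.0 − 6.077·13.4)
α = (747.5 − 8.78) / (121.0 − 81.43) = 738.7/39.57 = 18.67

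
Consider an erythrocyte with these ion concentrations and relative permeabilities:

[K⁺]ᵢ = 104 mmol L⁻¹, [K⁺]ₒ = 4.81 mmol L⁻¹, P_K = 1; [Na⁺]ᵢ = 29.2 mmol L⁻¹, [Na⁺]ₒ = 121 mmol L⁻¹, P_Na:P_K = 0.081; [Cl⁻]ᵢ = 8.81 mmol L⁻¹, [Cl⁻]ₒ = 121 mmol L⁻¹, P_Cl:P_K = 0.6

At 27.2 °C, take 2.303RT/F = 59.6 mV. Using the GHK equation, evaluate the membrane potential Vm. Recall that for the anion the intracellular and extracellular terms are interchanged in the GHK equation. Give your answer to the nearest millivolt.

Vm = 59.6 · log₁₀[(Σ P·[cation]ₒ + Σ P·[anion]ᵢ) / (Σ P·[cation]ᵢ + Σ P·[anion]ₒ)]
Numerator = 1×4.81 + 0.081×121 + 0.6×8.81 = 19.9
Denominator = 1×104 + 0.081×29.2 + 0.6×121 = 179
Vm = 59.6 · log₁₀(0.11118) = 59.6 × (-0.9540) = -56.86 mV

-57 mV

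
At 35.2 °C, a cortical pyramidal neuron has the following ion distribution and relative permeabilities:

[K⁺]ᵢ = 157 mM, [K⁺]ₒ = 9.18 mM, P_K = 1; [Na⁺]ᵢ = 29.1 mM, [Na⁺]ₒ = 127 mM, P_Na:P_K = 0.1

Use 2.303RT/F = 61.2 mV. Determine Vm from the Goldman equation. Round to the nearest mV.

Vm = 61.2 · log₁₀[(Σ P·[cation]ₒ + Σ P·[anion]ᵢ) / (Σ P·[cation]ᵢ + Σ P·[anion]ₒ)]
Numerator = 1×9.18 + 0.1×127 = 21.88
Denominator = 1×157 + 0.1×29.1 = 159.9
Vm = 61.2 · log₁₀(0.13683) = 61.2 × (-0.8638) = -52.87 mV

-53 mV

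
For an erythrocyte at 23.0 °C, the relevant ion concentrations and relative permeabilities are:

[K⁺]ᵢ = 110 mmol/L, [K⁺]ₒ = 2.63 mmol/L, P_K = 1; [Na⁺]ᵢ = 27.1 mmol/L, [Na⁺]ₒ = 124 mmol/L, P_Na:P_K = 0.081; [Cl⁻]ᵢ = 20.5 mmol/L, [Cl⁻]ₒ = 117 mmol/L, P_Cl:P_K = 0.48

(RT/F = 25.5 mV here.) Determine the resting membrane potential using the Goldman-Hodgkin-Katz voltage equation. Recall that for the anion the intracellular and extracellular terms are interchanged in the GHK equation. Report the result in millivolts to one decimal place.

Vm = 25.5 · ln[(Σ P·[cation]ₒ + Σ P·[anion]ᵢ) / (Σ P·[cation]ᵢ + Σ P·[anion]ₒ)]
Numerator = 1×2.63 + 0.081×124 + 0.48×20.5 = 22.51
Denominator = 1×110 + 0.081×27.1 + 0.48×117 = 168.4
Vm = 25.5 · ln(0.13373) = 25.5 × (-2.0119) = -51.30 mV

-51.3 mV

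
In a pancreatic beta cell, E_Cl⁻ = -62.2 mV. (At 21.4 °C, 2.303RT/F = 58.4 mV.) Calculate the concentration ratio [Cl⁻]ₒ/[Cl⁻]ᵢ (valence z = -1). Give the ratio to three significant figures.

log₁₀([out]/[in]) = E·z/(58.4) = -62.2 × -1 / 58.4 = 1.0651
[out]/[in] = 10^(1.0651) = 11.62

11.6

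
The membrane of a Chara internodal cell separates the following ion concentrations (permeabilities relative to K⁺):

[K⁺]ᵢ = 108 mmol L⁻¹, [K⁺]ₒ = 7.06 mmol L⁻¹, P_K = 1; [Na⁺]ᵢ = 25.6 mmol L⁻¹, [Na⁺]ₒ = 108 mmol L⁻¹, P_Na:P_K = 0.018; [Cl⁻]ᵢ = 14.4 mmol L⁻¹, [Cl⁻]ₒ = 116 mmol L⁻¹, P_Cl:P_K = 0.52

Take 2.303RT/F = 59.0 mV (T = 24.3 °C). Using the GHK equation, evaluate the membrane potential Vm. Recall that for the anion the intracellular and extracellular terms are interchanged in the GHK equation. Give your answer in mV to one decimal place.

Vm = 59.0 · log₁₀[(Σ P·[cation]ₒ + Σ P·[anion]ᵢ) / (Σ P·[cation]ᵢ + Σ P·[anion]ₒ)]
Numerator = 1×7.06 + 0.018×108 + 0.52×14.4 = 16.49
Denominator = 1×108 + 0.018×25.6 + 0.52×116 = 168.8
Vm = 59.0 · log₁₀(0.097713) = 59.0 × (-1.0100) = -59.59 mV

-59.6 mV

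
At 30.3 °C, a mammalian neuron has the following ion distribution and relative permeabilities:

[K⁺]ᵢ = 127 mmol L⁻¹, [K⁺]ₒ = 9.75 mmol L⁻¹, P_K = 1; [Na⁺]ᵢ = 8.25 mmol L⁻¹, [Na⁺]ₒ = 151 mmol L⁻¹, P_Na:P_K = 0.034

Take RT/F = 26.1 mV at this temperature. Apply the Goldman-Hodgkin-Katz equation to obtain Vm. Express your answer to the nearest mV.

Vm = 26.1 · ln[(Σ P·[cation]ₒ + Σ P·[anion]ᵢ) / (Σ P·[cation]ᵢ + Σ P·[anion]ₒ)]
Numerator = 1×9.75 + 0.034×151 = 14.88
Denominator = 1×127 + 0.034×8.25 = 127.3
Vm = 26.1 · ln(0.11694) = 26.1 × (-2.1461) = -56.01 mV

-56 mV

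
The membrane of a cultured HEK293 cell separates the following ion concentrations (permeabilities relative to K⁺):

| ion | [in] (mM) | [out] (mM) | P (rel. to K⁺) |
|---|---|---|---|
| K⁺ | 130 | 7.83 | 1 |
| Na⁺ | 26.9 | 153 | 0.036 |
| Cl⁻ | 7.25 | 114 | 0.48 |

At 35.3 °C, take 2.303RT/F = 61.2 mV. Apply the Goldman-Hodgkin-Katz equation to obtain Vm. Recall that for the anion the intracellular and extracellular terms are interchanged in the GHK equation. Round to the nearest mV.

Vm = 61.2 · log₁₀[(Σ P·[cation]ₒ + Σ P·[anion]ᵢ) / (Σ P·[cation]ᵢ + Σ P·[anion]ₒ)]
Numerator = 1×7.83 + 0.036×153 + 0.48×7.25 = 16.82
Denominator = 1×130 + 0.036×26.9 + 0.48×114 = 185.7
Vm = 61.2 · log₁₀(0.090571) = 61.2 × (-1.0430) = -63.83 mV

-64 mV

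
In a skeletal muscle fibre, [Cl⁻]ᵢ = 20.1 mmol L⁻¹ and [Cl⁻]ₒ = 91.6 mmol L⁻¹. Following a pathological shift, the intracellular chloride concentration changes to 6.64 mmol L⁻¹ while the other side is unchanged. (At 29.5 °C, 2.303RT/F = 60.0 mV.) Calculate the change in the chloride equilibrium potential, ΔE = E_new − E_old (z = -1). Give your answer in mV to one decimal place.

-28.9 mV

E_old = (60.0/-1)·log₁₀(91.6/20.1) = -39.52 mV
E_new = (60.0/-1)·log₁₀(91.6/6.64) = -68.38 mV
ΔE = -68.38 − (-39.52) = -28.86 mV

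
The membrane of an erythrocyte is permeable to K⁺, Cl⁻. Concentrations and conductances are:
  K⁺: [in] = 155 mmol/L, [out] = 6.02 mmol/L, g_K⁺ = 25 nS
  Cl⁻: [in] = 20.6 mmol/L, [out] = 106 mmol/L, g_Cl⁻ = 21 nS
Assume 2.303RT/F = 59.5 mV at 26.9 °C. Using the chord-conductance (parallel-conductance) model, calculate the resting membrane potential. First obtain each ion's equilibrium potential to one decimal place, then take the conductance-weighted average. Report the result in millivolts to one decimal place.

-64.9 mV

E_K⁺ = (59.5/1)·log₁₀(6.02/155) = -83.9 mV
E_Cl⁻ = (59.5/-1)·log₁₀(106/20.6) = -42.3 mV
Vm = (Σ gᵢEᵢ)/(Σ gᵢ) = (25·-83.9 + 21·-42.3) / (25 + 21)
= -2985.80 / 46 = -64.91 mV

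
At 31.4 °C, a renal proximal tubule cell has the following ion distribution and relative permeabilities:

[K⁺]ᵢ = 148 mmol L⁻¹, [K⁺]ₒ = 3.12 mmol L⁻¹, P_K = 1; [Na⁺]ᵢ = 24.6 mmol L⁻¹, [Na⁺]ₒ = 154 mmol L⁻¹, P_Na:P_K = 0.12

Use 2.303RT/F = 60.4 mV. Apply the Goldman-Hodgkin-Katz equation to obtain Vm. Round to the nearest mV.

Vm = 60.4 · log₁₀[(Σ P·[cation]ₒ + Σ P·[anion]ᵢ) / (Σ P·[cation]ᵢ + Σ P·[anion]ₒ)]
Numerator = 1×3.12 + 0.12×154 = 21.6
Denominator = 1×148 + 0.12×24.6 = 151
Vm = 60.4 · log₁₀(0.14309) = 60.4 × (-0.8444) = -51.00 mV

-51 mV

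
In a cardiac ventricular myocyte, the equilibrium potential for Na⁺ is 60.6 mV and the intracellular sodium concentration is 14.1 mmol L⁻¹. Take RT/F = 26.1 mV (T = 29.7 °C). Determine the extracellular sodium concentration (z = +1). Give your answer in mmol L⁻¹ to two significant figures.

Nernst: E = (26.1/1) · ln([out]/[in]), so ln([out]/[in]) = 60.6 × 1 / 26.1 = 2.3218.
[out]/[in] = e^(2.3218) = 10.19.
[out] = 10.19 × 14.1 = 143.7 mmol L⁻¹.

140 mmol L⁻¹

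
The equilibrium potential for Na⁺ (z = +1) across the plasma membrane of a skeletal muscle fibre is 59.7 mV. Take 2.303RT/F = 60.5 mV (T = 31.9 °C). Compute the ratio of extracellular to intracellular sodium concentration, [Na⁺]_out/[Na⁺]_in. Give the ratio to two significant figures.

log₁₀([out]/[in]) = E·z/(60.5) = 59.7 × 1 / 60.5 = 0.9868
[out]/[in] = 10^(0.9868) = 9.7

9.7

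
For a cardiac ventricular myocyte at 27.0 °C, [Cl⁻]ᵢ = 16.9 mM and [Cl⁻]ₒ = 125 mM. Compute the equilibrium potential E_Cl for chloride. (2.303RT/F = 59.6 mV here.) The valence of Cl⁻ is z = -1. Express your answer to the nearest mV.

-52 mV

E = (59.6/z) · log₁₀([Cl⁻]_out/[Cl⁻]_in) with z = -1.
For an anion, dividing by z = -1 reverses the sign.
= (59.6/-1) · log₁₀(125/16.9) = -59.60 · log₁₀(7.396)
= -59.60 · (0.8690) = -51.79 mV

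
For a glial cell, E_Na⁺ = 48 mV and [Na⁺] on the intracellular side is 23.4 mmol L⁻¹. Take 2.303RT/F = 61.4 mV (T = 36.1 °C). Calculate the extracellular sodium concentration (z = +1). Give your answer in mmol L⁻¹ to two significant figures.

140 mmol L⁻¹

Nernst: E = (61.4/1) · log₁₀([out]/[in]), so log₁₀([out]/[in]) = 48.0 × 1 / 61.4 = 0.7818.
[out]/[in] = 10^(0.7818) = 6.05.
[out] = 6.05 × 23.4 = 141.6 mmol L⁻¹.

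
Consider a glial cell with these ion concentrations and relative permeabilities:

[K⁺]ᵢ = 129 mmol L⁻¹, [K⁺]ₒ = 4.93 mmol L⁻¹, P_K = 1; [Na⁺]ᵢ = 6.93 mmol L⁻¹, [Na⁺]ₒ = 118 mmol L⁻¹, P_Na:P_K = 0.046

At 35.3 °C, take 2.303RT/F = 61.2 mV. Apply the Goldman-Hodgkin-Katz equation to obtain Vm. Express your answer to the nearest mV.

-67 mV

Vm = 61.2 · log₁₀[(Σ P·[cation]ₒ + Σ P·[anion]ᵢ) / (Σ P·[cation]ᵢ + Σ P·[anion]ₒ)]
Numerator = 1×4.93 + 0.046×118 = 10.36
Denominator = 1×129 + 0.046×6.93 = 129.3
Vm = 61.2 · log₁₀(0.080097) = 61.2 × (-1.0964) = -67.10 mV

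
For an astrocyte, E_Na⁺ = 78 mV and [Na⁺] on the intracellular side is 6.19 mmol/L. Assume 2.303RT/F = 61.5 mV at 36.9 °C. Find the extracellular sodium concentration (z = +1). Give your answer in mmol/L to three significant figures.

115 mmol/L

Nernst: E = (61.5/1) · log₁₀([out]/[in]), so log₁₀([out]/[in]) = 78.0 × 1 / 61.5 = 1.2683.
[out]/[in] = 10^(1.2683) = 18.55.
[out] = 18.55 × 6.19 = 114.8 mmol/L.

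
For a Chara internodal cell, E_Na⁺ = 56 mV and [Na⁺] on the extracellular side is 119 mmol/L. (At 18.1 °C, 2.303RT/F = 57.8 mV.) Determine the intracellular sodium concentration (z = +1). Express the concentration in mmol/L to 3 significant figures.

12.8 mmol/L

Nernst: E = (57.8/1) · log₁₀([out]/[in]), so log₁₀([out]/[in]) = 56.0 × 1 / 57.8 = 0.9689.
[out]/[in] = 10^(0.9689) = 9.308.
[in] = 119 / 9.308 = 12.78 mmol/L.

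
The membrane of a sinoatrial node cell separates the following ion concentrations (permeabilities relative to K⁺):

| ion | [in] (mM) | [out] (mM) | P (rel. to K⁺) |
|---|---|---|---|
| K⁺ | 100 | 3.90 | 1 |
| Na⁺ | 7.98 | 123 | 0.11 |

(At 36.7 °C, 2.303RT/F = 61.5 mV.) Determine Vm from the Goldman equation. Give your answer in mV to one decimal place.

-46.9 mV

Vm = 61.5 · log₁₀[(Σ P·[cation]ₒ + Σ P·[anion]ᵢ) / (Σ P·[cation]ᵢ + Σ P·[anion]ₒ)]
Numerator = 1×3.90 + 0.11×123 = 17.43
Denominator = 1×100 + 0.11×7.98 = 100.9
Vm = 61.5 · log₁₀(0.17278) = 61.5 × (-0.7625) = -46.89 mV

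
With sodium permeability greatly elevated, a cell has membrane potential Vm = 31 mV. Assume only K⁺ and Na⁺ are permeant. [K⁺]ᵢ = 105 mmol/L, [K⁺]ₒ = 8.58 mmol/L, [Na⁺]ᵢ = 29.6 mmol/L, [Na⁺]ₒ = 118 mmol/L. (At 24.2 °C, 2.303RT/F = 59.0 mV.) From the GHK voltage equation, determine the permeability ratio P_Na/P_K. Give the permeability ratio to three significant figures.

Let α = P_Na/P_K. GHK: Vm = 59.0·log₁₀[(Kₒ + α·Naₒ)/(Kᵢ + α·Naᵢ)].
10^(Vm/59.0) = 10^(31.0/59.0) = 3.3529
So 3.3529·(Kᵢ + α·Naᵢ) = Kₒ + α·Naₒ → α = (3.3529·105.0 − 8.58) / (118.0 − 3.3529·29.6)
α = (352.1 − 8.58) / (118.0 − 99.25) = 343.5/18.75 = 18.32

18.3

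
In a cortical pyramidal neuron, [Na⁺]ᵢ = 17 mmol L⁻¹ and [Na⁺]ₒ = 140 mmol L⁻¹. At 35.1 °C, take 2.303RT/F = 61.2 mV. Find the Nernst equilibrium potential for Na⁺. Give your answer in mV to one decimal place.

E = (61.2/z) · log₁₀([Na⁺]_out/[Na⁺]_in) with z = +1.
= (61.2/1) · log₁₀(140/17) = 61.20 · log₁₀(8.235)
= 61.20 · (0.9157) = 56.04 mV

56.0 mV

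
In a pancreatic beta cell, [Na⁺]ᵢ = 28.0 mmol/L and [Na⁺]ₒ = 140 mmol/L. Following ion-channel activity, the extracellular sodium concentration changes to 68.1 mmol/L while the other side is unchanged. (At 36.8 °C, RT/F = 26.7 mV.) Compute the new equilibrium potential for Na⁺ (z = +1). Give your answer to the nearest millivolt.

After the shift: [Na⁺]_out = 68.1, [Na⁺]_in = 28.0 mmol/L.
E_new = (26.7/1)·ln(68.1/28.0) = 26.70 · (0.8888) = 23.73 mV

24 mV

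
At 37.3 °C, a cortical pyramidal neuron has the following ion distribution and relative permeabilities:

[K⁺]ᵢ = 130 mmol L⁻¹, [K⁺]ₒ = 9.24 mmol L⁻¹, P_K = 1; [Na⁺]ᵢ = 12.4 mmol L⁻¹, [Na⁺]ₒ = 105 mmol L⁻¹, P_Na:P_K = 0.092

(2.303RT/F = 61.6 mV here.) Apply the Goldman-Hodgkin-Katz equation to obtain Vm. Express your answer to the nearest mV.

-52 mV

Vm = 61.6 · log₁₀[(Σ P·[cation]ₒ + Σ P·[anion]ᵢ) / (Σ P·[cation]ᵢ + Σ P·[anion]ₒ)]
Numerator = 1×9.24 + 0.092×105 = 18.9
Denominator = 1×130 + 0.092×12.4 = 131.1
Vm = 61.6 · log₁₀(0.14412) = 61.6 × (-0.8413) = -51.82 mV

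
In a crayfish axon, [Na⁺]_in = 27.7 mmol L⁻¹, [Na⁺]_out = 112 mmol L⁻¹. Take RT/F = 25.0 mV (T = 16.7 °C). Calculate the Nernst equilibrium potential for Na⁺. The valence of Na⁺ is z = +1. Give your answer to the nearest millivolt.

E = (25.0/z) · ln([Na⁺]_out/[Na⁺]_in) with z = +1.
= (25.0/1) · ln(112/27.7) = 25.00 · ln(4.043)
= 25.00 · (1.3971) = 34.93 mV

35 mV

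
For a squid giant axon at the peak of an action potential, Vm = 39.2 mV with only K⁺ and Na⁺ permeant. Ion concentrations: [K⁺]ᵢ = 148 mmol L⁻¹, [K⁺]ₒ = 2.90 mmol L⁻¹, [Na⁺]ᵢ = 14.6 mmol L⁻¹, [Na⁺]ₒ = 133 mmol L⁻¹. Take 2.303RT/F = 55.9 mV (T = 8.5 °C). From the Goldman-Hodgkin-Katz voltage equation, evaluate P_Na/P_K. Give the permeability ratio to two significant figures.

Let α = P_Na/P_K. GHK: Vm = 55.9·log₁₀[(Kₒ + α·Naₒ)/(Kᵢ + α·Naᵢ)].
10^(Vm/55.9) = 10^(39.2/55.9) = 5.0263
So 5.0263·(Kᵢ + α·Naᵢ) = Kₒ + α·Naₒ → α = (5.0263·148.0 − 2.9) / (133.0 − 5.0263·14.6)
α = (743.9 − 2.9) / (133.0 − 73.38) = 741/59.62 = 12.43

12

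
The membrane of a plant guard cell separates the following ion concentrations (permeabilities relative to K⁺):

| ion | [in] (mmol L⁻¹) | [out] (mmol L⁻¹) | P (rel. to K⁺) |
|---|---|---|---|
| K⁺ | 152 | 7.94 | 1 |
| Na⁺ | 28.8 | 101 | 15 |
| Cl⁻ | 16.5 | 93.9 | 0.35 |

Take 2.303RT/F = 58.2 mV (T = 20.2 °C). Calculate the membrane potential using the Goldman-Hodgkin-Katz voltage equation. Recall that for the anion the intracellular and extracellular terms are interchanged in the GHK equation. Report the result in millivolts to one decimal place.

22.9 mV

Vm = 58.2 · log₁₀[(Σ P·[cation]ₒ + Σ P·[anion]ᵢ) / (Σ P·[cation]ᵢ + Σ P·[anion]ₒ)]
Numerator = 1×7.94 + 15×101 + 0.35×16.5 = 1529
Denominator = 1×152 + 15×28.8 + 0.35×93.9 = 616.9
Vm = 58.2 · log₁₀(2.4782) = 58.2 × (0.3941) = 22.94 mV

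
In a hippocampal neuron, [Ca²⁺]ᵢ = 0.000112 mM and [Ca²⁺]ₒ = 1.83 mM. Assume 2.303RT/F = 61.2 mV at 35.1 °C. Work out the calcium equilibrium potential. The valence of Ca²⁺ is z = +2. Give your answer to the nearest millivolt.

E = (61.2/z) · log₁₀([Ca²⁺]_out/[Ca²⁺]_in) with z = +2.
= (61.2/2) · log₁₀(1.83/0.000112) = 30.60 · log₁₀(1.634e+04)
= 30.60 · (4.2132) = 128.92 mV

129 mV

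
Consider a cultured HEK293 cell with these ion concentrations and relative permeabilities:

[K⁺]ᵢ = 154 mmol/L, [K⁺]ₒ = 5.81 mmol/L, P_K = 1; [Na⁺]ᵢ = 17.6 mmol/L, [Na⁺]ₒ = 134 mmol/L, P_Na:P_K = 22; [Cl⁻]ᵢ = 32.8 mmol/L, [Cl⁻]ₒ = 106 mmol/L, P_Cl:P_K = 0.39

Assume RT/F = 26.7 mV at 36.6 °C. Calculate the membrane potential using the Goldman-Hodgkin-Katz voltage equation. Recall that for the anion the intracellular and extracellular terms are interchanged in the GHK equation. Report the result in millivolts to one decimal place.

43.5 mV

Vm = 26.7 · ln[(Σ P·[cation]ₒ + Σ P·[anion]ᵢ) / (Σ P·[cation]ᵢ + Σ P·[anion]ₒ)]
Numerator = 1×5.81 + 22×134 + 0.39×32.8 = 2967
Denominator = 1×154 + 22×17.6 + 0.39×106 = 582.5
Vm = 26.7 · ln(5.0925) = 26.7 × (1.6278) = 43.46 mV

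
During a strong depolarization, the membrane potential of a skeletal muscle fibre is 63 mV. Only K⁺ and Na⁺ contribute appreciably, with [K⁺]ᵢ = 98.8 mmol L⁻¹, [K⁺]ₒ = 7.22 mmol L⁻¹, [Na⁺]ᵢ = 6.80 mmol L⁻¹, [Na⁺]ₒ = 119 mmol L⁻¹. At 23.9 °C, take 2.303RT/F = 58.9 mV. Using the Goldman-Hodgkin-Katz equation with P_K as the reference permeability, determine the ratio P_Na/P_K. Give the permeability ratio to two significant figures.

Let α = P_Na/P_K. GHK: Vm = 58.9·log₁₀[(Kₒ + α·Naₒ)/(Kᵢ + α·Naᵢ)].
10^(Vm/58.9) = 10^(63.0/58.9) = 11.738
So 11.738·(Kᵢ + α·Naᵢ) = Kₒ + α·Naₒ → α = (11.738·98.8 − 7.22) / (119.0 − 11.738·6.8)
α = (1160 − 7.22) / (119.0 − 79.82) = 1153/39.18 = 29.42

29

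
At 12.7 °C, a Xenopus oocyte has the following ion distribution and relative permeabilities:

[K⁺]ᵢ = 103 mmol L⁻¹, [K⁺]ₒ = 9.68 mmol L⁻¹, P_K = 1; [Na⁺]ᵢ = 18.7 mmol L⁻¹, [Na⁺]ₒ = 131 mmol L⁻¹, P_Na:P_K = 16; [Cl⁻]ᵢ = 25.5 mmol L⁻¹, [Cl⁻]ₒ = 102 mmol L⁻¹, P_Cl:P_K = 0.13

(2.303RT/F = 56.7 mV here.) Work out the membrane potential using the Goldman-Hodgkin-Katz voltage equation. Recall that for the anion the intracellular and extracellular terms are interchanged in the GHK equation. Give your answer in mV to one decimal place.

Vm = 56.7 · log₁₀[(Σ P·[cation]ₒ + Σ P·[anion]ᵢ) / (Σ P·[cation]ᵢ + Σ P·[anion]ₒ)]
Numerator = 1×9.68 + 16×131 + 0.13×25.5 = 2109
Denominator = 1×103 + 16×18.7 + 0.13×102 = 415.5
Vm = 56.7 · log₁₀(5.0763) = 56.7 × (0.7055) = 40.00 mV

40.0 mV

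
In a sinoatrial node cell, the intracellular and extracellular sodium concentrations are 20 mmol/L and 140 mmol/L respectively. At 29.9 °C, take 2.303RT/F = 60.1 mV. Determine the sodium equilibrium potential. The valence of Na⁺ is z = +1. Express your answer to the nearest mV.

E = (60.1/z) · log₁₀([Na⁺]_out/[Na⁺]_in) with z = +1.
= (60.1/1) · log₁₀(140/20) = 60.10 · log₁₀(7)
= 60.10 · (0.8451) = 50.79 mV

51 mV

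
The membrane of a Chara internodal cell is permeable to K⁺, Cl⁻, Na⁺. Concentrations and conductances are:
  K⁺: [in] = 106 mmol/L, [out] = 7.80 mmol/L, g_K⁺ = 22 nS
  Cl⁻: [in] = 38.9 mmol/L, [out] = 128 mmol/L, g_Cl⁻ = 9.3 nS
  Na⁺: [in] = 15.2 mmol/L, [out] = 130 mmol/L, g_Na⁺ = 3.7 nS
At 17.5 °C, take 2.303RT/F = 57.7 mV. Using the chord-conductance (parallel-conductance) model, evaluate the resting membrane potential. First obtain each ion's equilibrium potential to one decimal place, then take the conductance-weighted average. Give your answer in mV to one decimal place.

E_K⁺ = (57.7/1)·log₁₀(7.80/106) = -65.4 mV
E_Cl⁻ = (57.7/-1)·log₁₀(128/38.9) = -29.8 mV
E_Na⁺ = (57.7/1)·log₁₀(130/15.2) = 53.8 mV
Vm = (Σ gᵢEᵢ)/(Σ gᵢ) = (22·-65.4 + 9.3·-29.8 + 3.7·53.8) / (22 + 9.3 + 3.7)
= -1516.88 / 35 = -43.34 mV

-43.3 mV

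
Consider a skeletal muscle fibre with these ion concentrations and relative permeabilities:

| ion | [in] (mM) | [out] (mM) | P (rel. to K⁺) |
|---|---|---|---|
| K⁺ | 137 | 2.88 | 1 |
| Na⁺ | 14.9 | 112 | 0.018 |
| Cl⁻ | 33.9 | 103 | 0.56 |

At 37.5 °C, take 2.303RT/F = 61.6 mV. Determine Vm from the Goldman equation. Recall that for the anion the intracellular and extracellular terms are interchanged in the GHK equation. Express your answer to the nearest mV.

Vm = 61.6 · log₁₀[(Σ P·[cation]ₒ + Σ P·[anion]ᵢ) / (Σ P·[cation]ᵢ + Σ P·[anion]ₒ)]
Numerator = 1×2.88 + 0.018×112 + 0.56×33.9 = 23.88
Denominator = 1×137 + 0.018×14.9 + 0.56×103 = 194.9
Vm = 61.6 · log₁₀(0.12249) = 61.6 × (-0.9119) = -56.17 mV

-56 mV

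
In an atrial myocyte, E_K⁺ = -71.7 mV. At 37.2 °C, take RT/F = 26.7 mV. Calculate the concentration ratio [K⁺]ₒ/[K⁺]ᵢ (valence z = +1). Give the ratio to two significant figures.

ln([out]/[in]) = E·z/(26.7) = -71.7 × 1 / 26.7 = -2.6854
[out]/[in] = e^(-2.6854) = 0.06819

0.068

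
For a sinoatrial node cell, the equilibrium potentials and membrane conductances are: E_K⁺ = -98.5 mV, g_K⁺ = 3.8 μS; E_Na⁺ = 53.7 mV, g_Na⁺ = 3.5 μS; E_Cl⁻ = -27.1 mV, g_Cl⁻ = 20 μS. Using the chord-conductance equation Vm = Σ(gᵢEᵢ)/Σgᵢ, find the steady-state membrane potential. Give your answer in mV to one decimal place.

Σ gᵢEᵢ = 3.8·(-98.5) + 3.5·(53.7) + 20·(-27.1) = -728.35
Σ gᵢ = 3.8 + 3.5 + 20 = 27.3
Vm = -728.35 / 27.3 = -26.68 mV

-26.7 mV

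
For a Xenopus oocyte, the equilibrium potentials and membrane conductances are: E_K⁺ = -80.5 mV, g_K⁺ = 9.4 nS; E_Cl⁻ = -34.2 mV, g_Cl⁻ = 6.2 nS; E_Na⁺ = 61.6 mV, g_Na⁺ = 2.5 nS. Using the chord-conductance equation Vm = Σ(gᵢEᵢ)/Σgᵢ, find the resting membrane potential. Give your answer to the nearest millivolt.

-45 mV

Σ gᵢEᵢ = 9.4·(-80.5) + 6.2·(-34.2) + 2.5·(61.6) = -814.74
Σ gᵢ = 9.4 + 6.2 + 2.5 = 18.1
Vm = -814.74 / 18.1 = -45.01 mV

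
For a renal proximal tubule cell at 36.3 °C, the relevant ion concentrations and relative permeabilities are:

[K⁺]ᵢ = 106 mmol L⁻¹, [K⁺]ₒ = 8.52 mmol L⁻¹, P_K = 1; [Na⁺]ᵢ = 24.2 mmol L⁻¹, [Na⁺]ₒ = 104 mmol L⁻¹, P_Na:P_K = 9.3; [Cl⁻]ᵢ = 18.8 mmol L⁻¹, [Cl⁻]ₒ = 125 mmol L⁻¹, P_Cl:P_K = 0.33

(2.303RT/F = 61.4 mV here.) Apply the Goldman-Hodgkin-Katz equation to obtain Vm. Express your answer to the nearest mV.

26 mV

Vm = 61.4 · log₁₀[(Σ P·[cation]ₒ + Σ P·[anion]ᵢ) / (Σ P·[cation]ᵢ + Σ P·[anion]ₒ)]
Numerator = 1×8.52 + 9.3×104 + 0.33×18.8 = 981.9
Denominator = 1×106 + 9.3×24.2 + 0.33×125 = 372.3
Vm = 61.4 · log₁₀(2.6374) = 61.4 × (0.4212) = 25.86 mV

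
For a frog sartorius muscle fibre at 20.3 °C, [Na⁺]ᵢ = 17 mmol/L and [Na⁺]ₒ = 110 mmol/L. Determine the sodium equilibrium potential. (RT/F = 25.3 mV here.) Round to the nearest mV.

47 mV

E = (25.3/z) · ln([Na⁺]_out/[Na⁺]_in) with z = +1.
= (25.3/1) · ln(110/17) = 25.30 · ln(6.471)
= 25.30 · (1.8673) = 47.24 mV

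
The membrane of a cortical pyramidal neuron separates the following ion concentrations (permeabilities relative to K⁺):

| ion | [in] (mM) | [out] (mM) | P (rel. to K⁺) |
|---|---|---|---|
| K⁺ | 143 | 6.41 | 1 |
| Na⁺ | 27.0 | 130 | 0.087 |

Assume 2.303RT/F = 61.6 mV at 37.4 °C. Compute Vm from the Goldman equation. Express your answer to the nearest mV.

-56 mV

Vm = 61.6 · log₁₀[(Σ P·[cation]ₒ + Σ P·[anion]ᵢ) / (Σ P·[cation]ᵢ + Σ P·[anion]ₒ)]
Numerator = 1×6.41 + 0.087×130 = 17.72
Denominator = 1×143 + 0.087×27.0 = 145.3
Vm = 61.6 · log₁₀(0.12191) = 61.6 × (-0.9139) = -56.30 mV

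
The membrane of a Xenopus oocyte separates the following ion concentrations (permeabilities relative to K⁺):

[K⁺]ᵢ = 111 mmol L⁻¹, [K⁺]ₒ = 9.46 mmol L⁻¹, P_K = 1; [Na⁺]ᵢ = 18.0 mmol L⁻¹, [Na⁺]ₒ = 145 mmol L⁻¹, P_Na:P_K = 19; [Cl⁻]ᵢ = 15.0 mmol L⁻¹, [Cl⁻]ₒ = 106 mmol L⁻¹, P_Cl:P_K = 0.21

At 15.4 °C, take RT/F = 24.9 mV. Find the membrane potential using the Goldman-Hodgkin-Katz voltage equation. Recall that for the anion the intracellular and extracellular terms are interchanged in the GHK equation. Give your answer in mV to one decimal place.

Vm = 24.9 · ln[(Σ P·[cation]ₒ + Σ P·[anion]ᵢ) / (Σ P·[cation]ᵢ + Σ P·[anion]ₒ)]
Numerator = 1×9.46 + 19×145 + 0.21×15.0 = 2768
Denominator = 1×111 + 19×18.0 + 0.21×106 = 475.3
Vm = 24.9 · ln(5.8234) = 24.9 × (1.7619) = 43.87 mV

43.9 mV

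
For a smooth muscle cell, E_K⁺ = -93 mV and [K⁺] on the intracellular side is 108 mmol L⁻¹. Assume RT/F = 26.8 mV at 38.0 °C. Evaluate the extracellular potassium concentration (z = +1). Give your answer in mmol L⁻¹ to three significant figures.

Nernst: E = (26.8/1) · ln([out]/[in]), so ln([out]/[in]) = -93.0 × 1 / 26.8 = -3.4701.
[out]/[in] = e^(-3.4701) = 0.03111.
[out] = 0.03111 × 108 = 3.36 mmol L⁻¹.

3.36 mmol L⁻¹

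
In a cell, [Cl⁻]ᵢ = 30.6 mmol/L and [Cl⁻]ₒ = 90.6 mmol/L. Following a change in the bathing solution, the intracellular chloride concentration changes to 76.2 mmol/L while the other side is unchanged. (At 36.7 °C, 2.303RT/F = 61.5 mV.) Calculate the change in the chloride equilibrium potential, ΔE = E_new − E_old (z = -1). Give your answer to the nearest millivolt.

24 mV

E_old = (61.5/-1)·log₁₀(90.6/30.6) = -28.99 mV
E_new = (61.5/-1)·log₁₀(90.6/76.2) = -4.62 mV
ΔE = -4.62 − (-28.99) = 24.37 mV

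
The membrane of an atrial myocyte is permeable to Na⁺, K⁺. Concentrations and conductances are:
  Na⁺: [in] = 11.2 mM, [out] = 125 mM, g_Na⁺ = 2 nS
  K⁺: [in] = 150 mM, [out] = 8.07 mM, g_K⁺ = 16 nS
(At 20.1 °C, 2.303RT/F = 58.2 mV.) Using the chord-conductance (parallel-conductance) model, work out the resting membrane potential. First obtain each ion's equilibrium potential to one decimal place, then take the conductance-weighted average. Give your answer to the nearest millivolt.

-59 mV

E_Na⁺ = (58.2/1)·log₁₀(125/11.2) = 61.0 mV
E_K⁺ = (58.2/1)·log₁₀(8.07/150) = -73.9 mV
Vm = (Σ gᵢEᵢ)/(Σ gᵢ) = (2·61.0 + 16·-73.9) / (2 + 16)
= -1060.40 / 18 = -58.91 mV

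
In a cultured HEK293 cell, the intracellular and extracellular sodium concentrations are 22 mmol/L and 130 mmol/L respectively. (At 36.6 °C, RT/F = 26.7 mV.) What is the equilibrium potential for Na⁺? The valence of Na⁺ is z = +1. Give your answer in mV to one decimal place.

E = (26.7/z) · ln([Na⁺]_out/[Na⁺]_in) with z = +1.
= (26.7/1) · ln(130/22) = 26.70 · ln(5.909)
= 26.70 · (1.7765) = 47.43 mV

47.4 mV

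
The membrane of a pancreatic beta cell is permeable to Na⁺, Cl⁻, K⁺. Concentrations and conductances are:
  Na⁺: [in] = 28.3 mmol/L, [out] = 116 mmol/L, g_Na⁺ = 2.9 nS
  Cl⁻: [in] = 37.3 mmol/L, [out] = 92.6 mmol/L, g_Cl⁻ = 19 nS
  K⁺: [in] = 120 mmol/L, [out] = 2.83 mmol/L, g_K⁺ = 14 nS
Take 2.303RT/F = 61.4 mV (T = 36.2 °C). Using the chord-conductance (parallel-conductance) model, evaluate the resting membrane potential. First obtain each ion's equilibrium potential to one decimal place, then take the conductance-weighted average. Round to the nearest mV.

E_Na⁺ = (61.4/1)·log₁₀(116/28.3) = 37.6 mV
E_Cl⁻ = (61.4/-1)·log₁₀(92.6/37.3) = -24.2 mV
E_K⁺ = (61.4/1)·log₁₀(2.83/120) = -99.9 mV
Vm = (Σ gᵢEᵢ)/(Σ gᵢ) = (2.9·37.6 + 19·-24.2 + 14·-99.9) / (2.9 + 19 + 14)
= -1749.36 / 35.9 = -48.73 mV

-49 mV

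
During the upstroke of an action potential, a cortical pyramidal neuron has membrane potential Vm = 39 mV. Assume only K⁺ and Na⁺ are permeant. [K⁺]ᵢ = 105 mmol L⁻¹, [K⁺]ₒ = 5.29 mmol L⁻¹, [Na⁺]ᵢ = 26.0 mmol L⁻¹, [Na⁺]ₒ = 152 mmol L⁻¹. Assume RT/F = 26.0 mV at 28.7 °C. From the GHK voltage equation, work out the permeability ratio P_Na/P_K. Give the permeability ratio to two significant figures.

13

Let α = P_Na/P_K. GHK: Vm = 26.0·ln[(Kₒ + α·Naₒ)/(Kᵢ + α·Naᵢ)].
e^(Vm/26.0) = e^(39.0/26.0) = 4.4817
So 4.4817·(Kᵢ + α·Naᵢ) = Kₒ + α·Naₒ → α = (4.4817·105.0 − 5.29) / (152.0 − 4.4817·26.0)
α = (470.6 − 5.29) / (152.0 − 116.5) = 465.3/35.48 = 13.12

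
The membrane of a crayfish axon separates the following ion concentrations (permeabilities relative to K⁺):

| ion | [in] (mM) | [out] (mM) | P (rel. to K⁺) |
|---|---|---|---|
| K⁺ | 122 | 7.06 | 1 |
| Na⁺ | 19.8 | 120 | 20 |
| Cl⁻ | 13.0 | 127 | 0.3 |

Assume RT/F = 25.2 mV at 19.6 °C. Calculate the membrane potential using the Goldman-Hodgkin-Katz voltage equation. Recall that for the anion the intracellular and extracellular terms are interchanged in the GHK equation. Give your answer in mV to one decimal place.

Vm = 25.2 · ln[(Σ P·[cation]ₒ + Σ P·[anion]ᵢ) / (Σ P·[cation]ᵢ + Σ P·[anion]ₒ)]
Numerator = 1×7.06 + 20×120 + 0.3×13.0 = 2411
Denominator = 1×122 + 20×19.8 + 0.3×127 = 556.1
Vm = 25.2 · ln(4.3355) = 25.2 × (1.4668) = 36.96 mV

37.0 mV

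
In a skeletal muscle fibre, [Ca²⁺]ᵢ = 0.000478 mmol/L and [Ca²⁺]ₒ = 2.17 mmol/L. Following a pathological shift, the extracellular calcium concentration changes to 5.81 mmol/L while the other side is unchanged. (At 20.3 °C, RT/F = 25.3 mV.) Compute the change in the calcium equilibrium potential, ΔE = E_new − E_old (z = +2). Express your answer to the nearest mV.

E_old = (25.3/2)·ln(2.17/0.000478) = 106.52 mV
E_new = (25.3/2)·ln(5.81/0.000478) = 118.98 mV
ΔE = 118.98 − (106.52) = 12.46 mV

12 mV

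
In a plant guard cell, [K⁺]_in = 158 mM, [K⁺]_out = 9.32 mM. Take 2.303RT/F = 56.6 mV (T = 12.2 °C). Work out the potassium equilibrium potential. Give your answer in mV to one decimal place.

-69.6 mV

E = (56.6/z) · log₁₀([K⁺]_out/[K⁺]_in) with z = +1.
= (56.6/1) · log₁₀(9.32/158) = 56.60 · log₁₀(0.05899)
= 56.60 · (-1.2292) = -69.58 mV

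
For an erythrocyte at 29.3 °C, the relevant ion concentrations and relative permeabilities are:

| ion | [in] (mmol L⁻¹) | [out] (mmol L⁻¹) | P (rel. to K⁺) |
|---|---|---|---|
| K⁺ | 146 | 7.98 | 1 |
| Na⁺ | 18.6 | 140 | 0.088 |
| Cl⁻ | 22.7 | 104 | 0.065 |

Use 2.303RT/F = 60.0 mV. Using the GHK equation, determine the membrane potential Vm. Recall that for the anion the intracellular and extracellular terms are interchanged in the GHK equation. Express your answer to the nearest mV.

-51 mV

Vm = 60.0 · log₁₀[(Σ P·[cation]ₒ + Σ P·[anion]ᵢ) / (Σ P·[cation]ᵢ + Σ P·[anion]ₒ)]
Numerator = 1×7.98 + 0.088×140 + 0.065×22.7 = 21.78
Denominator = 1×146 + 0.088×18.6 + 0.065×104 = 154.4
Vm = 60.0 · log₁₀(0.14104) = 60.0 × (-0.8507) = -51.04 mV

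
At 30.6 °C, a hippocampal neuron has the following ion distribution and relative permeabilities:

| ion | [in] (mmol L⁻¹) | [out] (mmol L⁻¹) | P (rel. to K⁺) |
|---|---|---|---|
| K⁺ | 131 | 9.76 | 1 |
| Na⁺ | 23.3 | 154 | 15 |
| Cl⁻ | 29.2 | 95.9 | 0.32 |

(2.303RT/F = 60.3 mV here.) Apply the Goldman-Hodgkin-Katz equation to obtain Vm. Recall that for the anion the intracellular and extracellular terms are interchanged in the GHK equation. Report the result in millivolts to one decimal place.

Vm = 60.3 · log₁₀[(Σ P·[cation]ₒ + Σ P·[anion]ᵢ) / (Σ P·[cation]ᵢ + Σ P·[anion]ₒ)]
Numerator = 1×9.76 + 15×154 + 0.32×29.2 = 2329
Denominator = 1×131 + 15×23.3 + 0.32×95.9 = 511.2
Vm = 60.3 · log₁₀(4.5563) = 60.3 × (0.6586) = 39.71 mV

39.7 mV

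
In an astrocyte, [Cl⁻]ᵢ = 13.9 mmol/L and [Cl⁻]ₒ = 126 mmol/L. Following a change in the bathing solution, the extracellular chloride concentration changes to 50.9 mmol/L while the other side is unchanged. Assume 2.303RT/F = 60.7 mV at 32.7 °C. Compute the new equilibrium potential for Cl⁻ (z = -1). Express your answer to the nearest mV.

-34 mV

After the shift: [Cl⁻]_out = 50.9, [Cl⁻]_in = 13.9 mmol/L.
E_new = (60.7/-1)·log₁₀(50.9/13.9) = -60.70 · (0.5637) = -34.22 mV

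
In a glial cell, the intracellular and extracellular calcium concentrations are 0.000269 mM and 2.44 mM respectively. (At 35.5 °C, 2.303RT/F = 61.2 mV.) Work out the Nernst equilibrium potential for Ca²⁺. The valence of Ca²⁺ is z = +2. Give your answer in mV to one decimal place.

E = (61.2/z) · log₁₀([Ca²⁺]_out/[Ca²⁺]_in) with z = +2.
= (61.2/2) · log₁₀(2.44/0.000269) = 30.60 · log₁₀(9071)
= 30.60 · (3.9576) = 121.10 mV

121.1 mV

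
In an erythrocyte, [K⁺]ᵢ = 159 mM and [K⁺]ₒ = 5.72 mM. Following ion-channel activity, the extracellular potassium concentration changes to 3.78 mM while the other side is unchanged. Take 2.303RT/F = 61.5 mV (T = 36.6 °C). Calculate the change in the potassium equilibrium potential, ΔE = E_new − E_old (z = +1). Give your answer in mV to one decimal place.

E_old = (61.5/1)·log₁₀(5.72/159) = -88.81 mV
E_new = (61.5/1)·log₁₀(3.78/159) = -99.87 mV
ΔE = -99.87 − (-88.81) = -11.06 mV

-11.1 mV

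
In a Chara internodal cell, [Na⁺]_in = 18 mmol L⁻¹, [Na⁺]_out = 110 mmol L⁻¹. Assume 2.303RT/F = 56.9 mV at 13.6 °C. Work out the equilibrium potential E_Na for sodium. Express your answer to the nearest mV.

45 mV

E = (56.9/z) · log₁₀([Na⁺]_out/[Na⁺]_in) with z = +1.
= (56.9/1) · log₁₀(110/18) = 56.90 · log₁₀(6.111)
= 56.90 · (0.7861) = 44.73 mV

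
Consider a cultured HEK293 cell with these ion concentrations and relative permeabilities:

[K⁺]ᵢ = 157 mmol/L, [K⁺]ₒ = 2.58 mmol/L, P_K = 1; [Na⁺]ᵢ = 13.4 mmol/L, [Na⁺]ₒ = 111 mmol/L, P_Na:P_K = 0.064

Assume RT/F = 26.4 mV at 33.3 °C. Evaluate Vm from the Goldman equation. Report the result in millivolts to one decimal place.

Vm = 26.4 · ln[(Σ P·[cation]ₒ + Σ P·[anion]ᵢ) / (Σ P·[cation]ᵢ + Σ P·[anion]ₒ)]
Numerator = 1×2.58 + 0.064×111 = 9.684
Denominator = 1×157 + 0.064×13.4 = 157.9
Vm = 26.4 · ln(0.061346) = 26.4 × (-2.7912) = -73.69 mV

-73.7 mV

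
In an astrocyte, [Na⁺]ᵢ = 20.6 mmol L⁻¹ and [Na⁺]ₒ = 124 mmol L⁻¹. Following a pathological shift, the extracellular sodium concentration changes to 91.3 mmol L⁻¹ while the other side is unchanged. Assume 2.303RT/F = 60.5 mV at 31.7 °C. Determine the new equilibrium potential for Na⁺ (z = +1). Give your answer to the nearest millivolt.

39 mV

After the shift: [Na⁺]_out = 91.3, [Na⁺]_in = 20.6 mmol L⁻¹.
E_new = (60.5/1)·log₁₀(91.3/20.6) = 60.50 · (0.6466) = 39.12 mV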